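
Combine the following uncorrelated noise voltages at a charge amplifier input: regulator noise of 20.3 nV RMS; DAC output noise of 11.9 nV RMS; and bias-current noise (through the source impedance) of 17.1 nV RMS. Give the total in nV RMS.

Uncorrelated sources add in power (mean-square): V_tot = √(ΣV_i²)
V_tot = √[(2.03×10⁻⁸)² + (1.19×10⁻⁸)² + (1.71×10⁻⁸)²] = 2.91×10⁻⁸ V = 29.1 nV

29.1 nV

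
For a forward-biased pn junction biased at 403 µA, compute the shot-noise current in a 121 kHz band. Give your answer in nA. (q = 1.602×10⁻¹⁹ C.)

I_n = √(2qI·B)
2qI·B = 2 × 1.602×10⁻¹⁹ × 4.03×10⁻⁴ × 1.21×10⁵ = 1.56×10⁻¹⁷ A²
I_n = √(1.56×10⁻¹⁷) = 3.95×10⁻⁹ A = 3.95 nA

3.95 nA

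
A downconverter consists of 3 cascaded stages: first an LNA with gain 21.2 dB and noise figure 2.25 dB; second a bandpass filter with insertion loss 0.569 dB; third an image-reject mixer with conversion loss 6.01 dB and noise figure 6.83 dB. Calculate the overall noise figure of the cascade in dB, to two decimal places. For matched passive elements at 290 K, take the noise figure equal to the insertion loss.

2.34 dB

Convert to linear (a loss of L dB is a gain of −L dB): F_i = 10^(NF_i/10), G_i = 10^(G_i,dB/10)
  Stage 1: F_1 = 10^(2.25/10) = 1.679, G_1 = 10^(21.2/10) = 131.8
  Stage 2: F_2 = 10^(0.569/10) = 1.140, G_2 = 10^(−0.569/10) = 0.8772
  Stage 3: F_3 = 10^(6.83/10) = 4.819, G_3 = 10^(−6.01/10) = 0.2506
Friis cascade:
  F = 1.679 + (1.140 − 1)/131.8 + (4.819 − 1)/115.6 = 1.713
NF = 10 log₁₀(1.713) = 2.34 dB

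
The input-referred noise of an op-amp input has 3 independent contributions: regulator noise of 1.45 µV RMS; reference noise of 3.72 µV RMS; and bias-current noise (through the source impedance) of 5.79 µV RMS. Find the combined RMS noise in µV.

Uncorrelated sources add in power (mean-square): V_tot = √(ΣV_i²)
V_tot = √[(1.45×10⁻⁶)² + (3.72×10⁻⁶)² + (5.79×10⁻⁶)²] = 7.03×10⁻⁶ V = 7.03 µV

7.03 µV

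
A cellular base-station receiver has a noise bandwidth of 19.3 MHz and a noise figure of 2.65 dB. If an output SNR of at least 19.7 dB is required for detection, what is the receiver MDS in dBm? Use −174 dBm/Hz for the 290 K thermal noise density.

Sensitivity = −174 + 10 log₁₀(B) + NF + SNR_min
= −174 + 72.86 + 2.65 + 19.7
= −78.79 dBm → −78.8 dBm

−78.8 dBm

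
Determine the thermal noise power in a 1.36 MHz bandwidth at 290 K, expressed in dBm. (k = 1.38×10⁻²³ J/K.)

−112.6 dBm

P_n = kTB = 1.38×10⁻²³ × 290 × 1.36×10⁶ = 5.44×10⁻¹⁵ W
In dBm: 10 log₁₀(5.44×10⁻¹⁵ / 10⁻³) = −112.6 dBm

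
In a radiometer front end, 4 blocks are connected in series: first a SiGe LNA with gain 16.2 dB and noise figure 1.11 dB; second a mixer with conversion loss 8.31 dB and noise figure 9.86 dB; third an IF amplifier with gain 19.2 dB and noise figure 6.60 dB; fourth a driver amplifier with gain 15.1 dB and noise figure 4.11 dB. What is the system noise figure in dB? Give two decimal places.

Convert to linear (a loss of L dB is a gain of −L dB): F_i = 10^(NF_i/10), G_i = 10^(G_i,dB/10)
  Stage 1: F_1 = 10^(1.11/10) = 1.291, G_1 = 10^(16.2/10) = 41.69
  Stage 2: F_2 = 10^(9.86/10) = 9.683, G_2 = 10^(−8.31/10) = 0.1476
  Stage 3: F_3 = 10^(6.60/10) = 4.571, G_3 = 10^(19.2/10) = 83.18
  Stage 4: F_4 = 10^(4.11/10) = 2.576, G_4 = 10^(15.1/10) = 32.36
Friis cascade:
  F = 1.291 + (9.683 − 1)/41.69 + (4.571 − 1)/6.152 + (2.576 − 1)/511.7 = 2.083
NF = 10 log₁₀(2.083) = 3.19 dB

3.19 dB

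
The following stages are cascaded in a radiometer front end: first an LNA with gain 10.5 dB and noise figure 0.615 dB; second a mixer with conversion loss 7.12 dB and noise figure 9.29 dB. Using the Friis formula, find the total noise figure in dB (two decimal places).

2.60 dB

Convert to linear (a loss of L dB is a gain of −L dB): F_i = 10^(NF_i/10), G_i = 10^(G_i,dB/10)
  Stage 1: F_1 = 10^(0.615/10) = 1.152, G_1 = 10^(10.5/10) = 11.22
  Stage 2: F_2 = 10^(9.29/10) = 8.492, G_2 = 10^(−7.12/10) = 0.1941
Friis cascade:
  F = 1.152 + (8.492 − 1)/11.22 = 1.820
NF = 10 log₁₀(1.820) = 2.60 dB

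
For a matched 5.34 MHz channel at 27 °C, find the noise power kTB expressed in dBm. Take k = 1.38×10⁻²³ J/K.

−106.6 dBm

T = 27 °C + 273.15 = 300.15 K
P_n = kTB = 1.38×10⁻²³ × 300.15 × 5.34×10⁶ = 2.21×10⁻¹⁴ W
In dBm: 10 log₁₀(2.21×10⁻¹⁴ / 10⁻³) = −106.6 dBm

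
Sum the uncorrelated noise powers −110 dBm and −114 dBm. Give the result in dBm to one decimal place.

−108.5 dBm

Convert to linear, add, convert back:
P₁ = 1.00×10⁻¹⁴ W, P₂ = 3.98×10⁻¹⁵ W
P_tot = 1.40×10⁻¹⁴ W → 10 log₁₀(P_tot / 10⁻³) = −108.5 dBm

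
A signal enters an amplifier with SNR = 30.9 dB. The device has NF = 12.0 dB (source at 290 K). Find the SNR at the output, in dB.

By definition F = SNR_in/SNR_out, so in dB: SNR_out = SNR_in − NF
SNR_out = 30.9 − 12.0 = 18.9 dB

18.9 dB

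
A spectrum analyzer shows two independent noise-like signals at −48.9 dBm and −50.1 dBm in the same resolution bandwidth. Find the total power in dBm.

Convert to linear, add, convert back:
P₁ = 1.29×10⁻⁸ W, P₂ = 9.77×10⁻⁹ W
P_tot = 2.27×10⁻⁸ W → 10 log₁₀(P_tot / 10⁻³) = −46.4 dBm

−46.4 dBm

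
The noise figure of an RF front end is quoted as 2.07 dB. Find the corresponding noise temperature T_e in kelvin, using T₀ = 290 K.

177 K

F = 10^(2.07/10) = 1.61065
T_e = (F − 1)·T₀ = (1.61065 − 1) × 290 = 177 K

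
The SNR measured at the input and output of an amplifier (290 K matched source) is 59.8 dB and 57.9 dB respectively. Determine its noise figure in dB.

1.9 dB

NF (dB) = SNR_in(dB) − SNR_out(dB) when the source is at T₀
NF = 59.8 − 57.9 = 1.9 dB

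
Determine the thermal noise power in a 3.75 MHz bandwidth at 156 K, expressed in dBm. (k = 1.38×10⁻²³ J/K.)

−110.9 dBm

P_n = kTB = 1.38×10⁻²³ × 156 × 3.75×10⁶ = 8.07×10⁻¹⁵ W
In dBm: 10 log₁₀(8.07×10⁻¹⁵ / 10⁻³) = −110.9 dBm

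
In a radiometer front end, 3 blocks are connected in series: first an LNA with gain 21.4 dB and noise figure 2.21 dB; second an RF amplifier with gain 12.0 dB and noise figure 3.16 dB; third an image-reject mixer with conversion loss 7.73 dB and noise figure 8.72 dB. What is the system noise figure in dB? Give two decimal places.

Convert to linear (a loss of L dB is a gain of −L dB): F_i = 10^(NF_i/10), G_i = 10^(G_i,dB/10)
  Stage 1: F_1 = 10^(2.21/10) = 1.663, G_1 = 10^(21.4/10) = 138.0
  Stage 2: F_2 = 10^(3.16/10) = 2.070, G_2 = 10^(12.0/10) = 15.85
  Stage 3: F_3 = 10^(8.72/10) = 7.447, G_3 = 10^(−7.73/10) = 0.1687
Friis cascade:
  F = 1.663 + (2.070 − 1)/138.0 + (7.447 − 1)/2188 = 1.674
NF = 10 log₁₀(1.674) = 2.24 dB

2.24 dB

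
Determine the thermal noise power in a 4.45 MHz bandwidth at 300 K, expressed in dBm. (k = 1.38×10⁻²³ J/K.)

P_n = kTB = 1.38×10⁻²³ × 300 × 4.45×10⁶ = 1.84×10⁻¹⁴ W
In dBm: 10 log₁₀(1.84×10⁻¹⁴ / 10⁻³) = −107.3 dBm

−107.3 dBm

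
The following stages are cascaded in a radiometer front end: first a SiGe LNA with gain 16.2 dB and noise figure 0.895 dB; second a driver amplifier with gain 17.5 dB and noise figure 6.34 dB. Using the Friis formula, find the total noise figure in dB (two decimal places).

1.17 dB

Convert to linear (a loss of L dB is a gain of −L dB): F_i = 10^(NF_i/10), G_i = 10^(G_i,dB/10)
  Stage 1: F_1 = 10^(0.895/10) = 1.229, G_1 = 10^(16.2/10) = 41.69
  Stage 2: F_2 = 10^(6.34/10) = 4.305, G_2 = 10^(17.5/10) = 56.23
Friis cascade:
  F = 1.229 + (4.305 − 1)/41.69 = 1.308
NF = 10 log₁₀(1.308) = 1.17 dB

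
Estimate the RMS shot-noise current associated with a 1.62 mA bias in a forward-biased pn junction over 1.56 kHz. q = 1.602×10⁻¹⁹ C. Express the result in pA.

900 pA

I_n = √(2qI·B)
2qI·B = 2 × 1.602×10⁻¹⁹ × 1.62×10⁻³ × 1.56×10³ = 8.10×10⁻¹⁹ A²
I_n = √(8.10×10⁻¹⁹) = 9.00×10⁻¹⁰ A = 900 pA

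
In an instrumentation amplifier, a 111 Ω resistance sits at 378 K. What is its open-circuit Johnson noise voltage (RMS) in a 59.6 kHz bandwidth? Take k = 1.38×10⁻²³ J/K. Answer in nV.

V_n = √(4kTRB)
4kTRB = 4 × 1.38×10⁻²³ × 378 × 1.11×10² × 5.96×10⁴ = 1.38×10⁻¹³ V²
V_n = √(1.38×10⁻¹³) = 3.72×10⁻⁷ V = 372 nV

372 nV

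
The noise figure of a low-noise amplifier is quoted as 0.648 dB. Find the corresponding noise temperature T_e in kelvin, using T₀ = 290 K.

46.7 K

F = 10^(0.648/10) = 1.16091
T_e = (F − 1)·T₀ = (1.16091 − 1) × 290 = 46.7 K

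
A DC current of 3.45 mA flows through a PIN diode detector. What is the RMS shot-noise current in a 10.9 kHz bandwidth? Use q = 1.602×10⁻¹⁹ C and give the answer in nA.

I_n = √(2qI·B)
2qI·B = 2 × 1.602×10⁻¹⁹ × 3.45×10⁻³ × 1.09×10⁴ = 1.20×10⁻¹⁷ A²
I_n = √(1.20×10⁻¹⁷) = 3.47×10⁻⁹ A = 3.47 nA

3.47 nA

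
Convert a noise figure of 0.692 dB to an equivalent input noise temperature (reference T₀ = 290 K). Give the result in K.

F = 10^(0.692/10) = 1.17274
T_e = (F − 1)·T₀ = (1.17274 − 1) × 290 = 50.1 K

50.1 K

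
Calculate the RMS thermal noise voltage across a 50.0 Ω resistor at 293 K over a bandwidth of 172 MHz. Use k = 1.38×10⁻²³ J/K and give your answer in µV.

11.8 µV

V_n = √(4kTRB)
4kTRB = 4 × 1.38×10⁻²³ × 293 × 5.00×10¹ × 1.72×10⁸ = 1.39×10⁻¹⁰ V²
V_n = √(1.39×10⁻¹⁰) = 1.18×10⁻⁵ V = 11.8 µV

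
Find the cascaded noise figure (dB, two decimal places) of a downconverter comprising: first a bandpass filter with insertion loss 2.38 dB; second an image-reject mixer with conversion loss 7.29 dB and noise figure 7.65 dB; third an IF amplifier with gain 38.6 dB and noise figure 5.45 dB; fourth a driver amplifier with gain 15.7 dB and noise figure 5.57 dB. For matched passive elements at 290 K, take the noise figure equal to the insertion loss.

15.23 dB

Convert to linear (a loss of L dB is a gain of −L dB): F_i = 10^(NF_i/10), G_i = 10^(G_i,dB/10)
  Stage 1: F_1 = 10^(2.38/10) = 1.730, G_1 = 10^(−2.38/10) = 0.5781
  Stage 2: F_2 = 10^(7.65/10) = 5.821, G_2 = 10^(−7.29/10) = 0.1866
  Stage 3: F_3 = 10^(5.45/10) = 3.508, G_3 = 10^(38.6/10) = 7244
  Stage 4: F_4 = 10^(5.57/10) = 3.606, G_4 = 10^(15.7/10) = 37.15
Friis cascade:
  F = 1.730 + (5.821 − 1)/0.5781 + (3.508 − 1)/0.1079 + (3.606 − 1)/781.6 = 33.31
NF = 10 log₁₀(33.31) = 15.23 dB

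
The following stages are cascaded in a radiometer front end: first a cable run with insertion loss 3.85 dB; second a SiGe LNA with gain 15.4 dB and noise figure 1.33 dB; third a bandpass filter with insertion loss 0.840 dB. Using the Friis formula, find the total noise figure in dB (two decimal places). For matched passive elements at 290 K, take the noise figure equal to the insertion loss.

5.20 dB

Convert to linear (a loss of L dB is a gain of −L dB): F_i = 10^(NF_i/10), G_i = 10^(G_i,dB/10)
  Stage 1: F_1 = 10^(3.85/10) = 2.427, G_1 = 10^(−3.85/10) = 0.4121
  Stage 2: F_2 = 10^(1.33/10) = 1.358, G_2 = 10^(15.4/10) = 34.67
  Stage 3: F_3 = 10^(0.840/10) = 1.213, G_3 = 10^(−0.840/10) = 0.8241
Friis cascade:
  F = 2.427 + (1.358 − 1)/0.4121 + (1.213 − 1)/14.29 = 3.311
NF = 10 log₁₀(3.311) = 5.20 dB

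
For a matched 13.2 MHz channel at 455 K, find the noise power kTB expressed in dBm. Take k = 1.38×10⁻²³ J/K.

P_n = kTB = 1.38×10⁻²³ × 455 × 1.32×10⁷ = 8.29×10⁻¹⁴ W
In dBm: 10 log₁₀(8.29×10⁻¹⁴ / 10⁻³) = −100.8 dBm

−100.8 dBm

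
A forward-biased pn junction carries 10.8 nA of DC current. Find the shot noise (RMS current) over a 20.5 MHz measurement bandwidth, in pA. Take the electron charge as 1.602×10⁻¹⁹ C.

I_n = √(2qI·B)
2qI·B = 2 × 1.602×10⁻¹⁹ × 1.08×10⁻⁸ × 2.05×10⁷ = 7.09×10⁻²⁰ A²
I_n = √(7.09×10⁻²⁰) = 2.66×10⁻¹⁰ A = 266 pA

266 pA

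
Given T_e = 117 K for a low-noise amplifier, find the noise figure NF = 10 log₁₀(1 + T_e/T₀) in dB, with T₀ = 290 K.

1.47 dB

F = 1 + T_e/T₀ = 1 + 117/290 = 1.40345
NF = 10 log₁₀(1.40345) = 1.47 dB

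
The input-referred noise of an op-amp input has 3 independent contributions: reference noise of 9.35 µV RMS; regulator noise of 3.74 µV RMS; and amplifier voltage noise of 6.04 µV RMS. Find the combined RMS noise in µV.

11.7 µV

Uncorrelated sources add in power (mean-square): V_tot = √(ΣV_i²)
V_tot = √[(9.35×10⁻⁶)² + (3.74×10⁻⁶)² + (6.04×10⁻⁶)²] = 1.17×10⁻⁵ V = 11.7 µV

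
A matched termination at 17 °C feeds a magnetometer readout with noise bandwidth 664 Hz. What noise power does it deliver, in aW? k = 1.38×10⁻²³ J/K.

T = 17 °C + 273.15 = 290.15 K
P_n = kTB = 1.38×10⁻²³ × 290.15 × 6.64×10² = 2.66×10⁻¹⁸ W = 2.66 aW

2.66 aW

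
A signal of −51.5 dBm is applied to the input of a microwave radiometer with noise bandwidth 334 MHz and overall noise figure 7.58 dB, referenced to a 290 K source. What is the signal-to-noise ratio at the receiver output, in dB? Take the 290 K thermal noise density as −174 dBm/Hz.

29.7 dB

Noise floor: N = −174 + 10 log₁₀(B) + NF
10 log₁₀(3.34×10⁸) = 85.24 dB
N = −174 + 85.24 + 7.58 = −81.18 dBm
SNR = P_sig − N = −51.5 − (−81.18) = 29.68 dB → 29.7 dB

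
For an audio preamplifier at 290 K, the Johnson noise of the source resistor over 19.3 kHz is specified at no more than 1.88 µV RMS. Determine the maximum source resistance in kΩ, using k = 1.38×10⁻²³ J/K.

Johnson–Nyquist: V_n = √(4kTRB) ⇒ R = V_n² / (4kTB)
4kTB = 4 × 1.38×10⁻²³ × 290 × 1.93×10⁴ = 3.09×10⁻¹⁶
R = (1.88×10⁻⁶)² / 3.09×10⁻¹⁶ = 1.14×10⁴ Ω = 11.4 kΩ

11.4 kΩ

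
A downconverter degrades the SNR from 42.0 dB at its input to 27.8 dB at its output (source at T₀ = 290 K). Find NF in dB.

NF (dB) = SNR_in(dB) − SNR_out(dB) when the source is at T₀
NF = 42.0 − 27.8 = 14.2 dB

14.2 dB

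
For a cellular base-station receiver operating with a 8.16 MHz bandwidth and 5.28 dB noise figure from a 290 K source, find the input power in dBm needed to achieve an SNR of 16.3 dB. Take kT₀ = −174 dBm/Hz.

Sensitivity = −174 + 10 log₁₀(B) + NF + SNR_min
= −174 + 69.12 + 5.28 + 16.3
= −83.30 dBm → −83.3 dBm

−83.3 dBm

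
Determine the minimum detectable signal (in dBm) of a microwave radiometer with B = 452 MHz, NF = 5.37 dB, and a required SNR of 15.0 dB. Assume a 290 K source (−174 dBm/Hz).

−67.1 dBm

Sensitivity = −174 + 10 log₁₀(B) + NF + SNR_min
= −174 + 86.55 + 5.37 + 15.0
= −67.08 dBm → −67.1 dBm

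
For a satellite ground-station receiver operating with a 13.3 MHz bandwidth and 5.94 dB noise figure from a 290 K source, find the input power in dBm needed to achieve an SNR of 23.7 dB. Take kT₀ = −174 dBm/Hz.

Sensitivity = −174 + 10 log₁₀(B) + NF + SNR_min
= −174 + 71.24 + 5.94 + 23.7
= −73.12 dBm → −73.1 dBm

−73.1 dBm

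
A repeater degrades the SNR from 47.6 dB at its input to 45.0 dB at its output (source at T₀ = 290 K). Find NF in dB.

2.6 dB

NF (dB) = SNR_in(dB) − SNR_out(dB) when the source is at T₀
NF = 47.6 − 45.0 = 2.6 dB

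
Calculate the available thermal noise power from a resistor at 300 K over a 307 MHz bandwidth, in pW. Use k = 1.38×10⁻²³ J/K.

P_n = kTB = 1.38×10⁻²³ × 300 × 3.07×10⁸ = 1.27×10⁻¹² W = 1.27 pW

1.27 pW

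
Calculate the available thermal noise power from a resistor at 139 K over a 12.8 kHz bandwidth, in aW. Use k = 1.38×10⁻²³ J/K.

P_n = kTB = 1.38×10⁻²³ × 139 × 1.28×10⁴ = 2.46×10⁻¹⁷ W = 24.6 aW

24.6 aW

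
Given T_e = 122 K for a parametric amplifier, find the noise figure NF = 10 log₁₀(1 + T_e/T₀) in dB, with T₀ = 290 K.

1.52 dB

F = 1 + T_e/T₀ = 1 + 122/290 = 1.42069
NF = 10 log₁₀(1.42069) = 1.52 dB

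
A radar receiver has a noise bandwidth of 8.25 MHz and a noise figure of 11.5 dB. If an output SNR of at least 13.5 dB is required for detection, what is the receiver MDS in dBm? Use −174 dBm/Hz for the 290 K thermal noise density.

Sensitivity = −174 + 10 log₁₀(B) + NF + SNR_min
= −174 + 69.16 + 11.5 + 13.5
= −79.84 dBm → −79.8 dBm

−79.8 dBm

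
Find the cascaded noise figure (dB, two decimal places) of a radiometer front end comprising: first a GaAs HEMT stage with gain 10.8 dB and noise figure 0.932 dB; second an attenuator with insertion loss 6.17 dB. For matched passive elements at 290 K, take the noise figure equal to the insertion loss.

Convert to linear (a loss of L dB is a gain of −L dB): F_i = 10^(NF_i/10), G_i = 10^(G_i,dB/10)
  Stage 1: F_1 = 10^(0.932/10) = 1.239, G_1 = 10^(10.8/10) = 12.02
  Stage 2: F_2 = 10^(6.17/10) = 4.140, G_2 = 10^(−6.17/10) = 0.2415
Friis cascade:
  F = 1.239 + (4.140 − 1)/12.02 = 1.501
NF = 10 log₁₀(1.501) = 1.76 dB

1.76 dB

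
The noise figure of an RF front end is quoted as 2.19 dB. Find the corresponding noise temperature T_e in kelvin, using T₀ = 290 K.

F = 10^(2.19/10) = 1.65577
T_e = (F − 1)·T₀ = (1.65577 − 1) × 290 = 190 K

190 K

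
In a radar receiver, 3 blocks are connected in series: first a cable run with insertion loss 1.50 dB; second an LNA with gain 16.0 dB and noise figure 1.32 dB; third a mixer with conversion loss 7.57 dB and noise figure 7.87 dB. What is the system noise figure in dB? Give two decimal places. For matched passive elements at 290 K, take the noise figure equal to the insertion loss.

Convert to linear (a loss of L dB is a gain of −L dB): F_i = 10^(NF_i/10), G_i = 10^(G_i,dB/10)
  Stage 1: F_1 = 10^(1.50/10) = 1.413, G_1 = 10^(−1.50/10) = 0.7079
  Stage 2: F_2 = 10^(1.32/10) = 1.355, G_2 = 10^(16.0/10) = 39.81
  Stage 3: F_3 = 10^(7.87/10) = 6.124, G_3 = 10^(−7.57/10) = 0.1750
Friis cascade:
  F = 1.413 + (1.355 − 1)/0.7079 + (6.124 − 1)/28.18 = 2.096
NF = 10 log₁₀(2.096) = 3.21 dB

3.21 dB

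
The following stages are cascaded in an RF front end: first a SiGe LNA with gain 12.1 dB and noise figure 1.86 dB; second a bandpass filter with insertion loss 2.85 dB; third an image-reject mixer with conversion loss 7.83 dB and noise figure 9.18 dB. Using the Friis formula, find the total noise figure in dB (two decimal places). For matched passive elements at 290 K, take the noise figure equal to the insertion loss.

3.90 dB

Convert to linear (a loss of L dB is a gain of −L dB): F_i = 10^(NF_i/10), G_i = 10^(G_i,dB/10)
  Stage 1: F_1 = 10^(1.86/10) = 1.535, G_1 = 10^(12.1/10) = 16.22
  Stage 2: F_2 = 10^(2.85/10) = 1.928, G_2 = 10^(−2.85/10) = 0.5188
  Stage 3: F_3 = 10^(9.18/10) = 8.279, G_3 = 10^(−7.83/10) = 0.1648
Friis cascade:
  F = 1.535 + (1.928 − 1)/16.22 + (8.279 − 1)/8.414 = 2.457
NF = 10 log₁₀(2.457) = 3.90 dB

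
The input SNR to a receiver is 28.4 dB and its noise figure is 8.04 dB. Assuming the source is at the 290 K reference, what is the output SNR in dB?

20.36 dB

By definition F = SNR_in/SNR_out, so in dB: SNR_out = SNR_in − NF
SNR_out = 28.4 − 8.04 = 20.36 dB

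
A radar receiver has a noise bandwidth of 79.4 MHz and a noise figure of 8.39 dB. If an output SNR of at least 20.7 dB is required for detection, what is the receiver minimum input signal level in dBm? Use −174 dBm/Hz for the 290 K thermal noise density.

Sensitivity = −174 + 10 log₁₀(B) + NF + SNR_min
= −174 + 79 + 8.39 + 20.7
= −65.91 dBm → −65.9 dBm

−65.9 dBm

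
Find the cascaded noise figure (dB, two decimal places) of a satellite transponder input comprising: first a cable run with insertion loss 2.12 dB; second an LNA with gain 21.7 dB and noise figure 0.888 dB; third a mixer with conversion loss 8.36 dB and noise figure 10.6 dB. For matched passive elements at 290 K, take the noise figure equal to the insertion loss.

Convert to linear (a loss of L dB is a gain of −L dB): F_i = 10^(NF_i/10), G_i = 10^(G_i,dB/10)
  Stage 1: F_1 = 10^(2.12/10) = 1.629, G_1 = 10^(−2.12/10) = 0.6138
  Stage 2: F_2 = 10^(0.888/10) = 1.227, G_2 = 10^(21.7/10) = 147.9
  Stage 3: F_3 = 10^(10.6/10) = 11.48, G_3 = 10^(−8.36/10) = 0.1459
Friis cascade:
  F = 1.629 + (1.227 − 1)/0.6138 + (11.48 − 1)/90.78 = 2.114
NF = 10 log₁₀(2.114) = 3.25 dB

3.25 dB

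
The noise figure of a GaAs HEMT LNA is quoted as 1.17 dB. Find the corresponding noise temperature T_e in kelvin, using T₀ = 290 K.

F = 10^(1.17/10) = 1.30918
T_e = (F − 1)·T₀ = (1.30918 − 1) × 290 = 89.7 K

89.7 K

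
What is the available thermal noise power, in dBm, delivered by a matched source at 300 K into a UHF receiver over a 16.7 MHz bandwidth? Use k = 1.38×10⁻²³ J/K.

−101.6 dBm

P_n = kTB = 1.38×10⁻²³ × 300 × 1.67×10⁷ = 6.91×10⁻¹⁴ W
In dBm: 10 log₁₀(6.91×10⁻¹⁴ / 10⁻³) = −101.6 dBm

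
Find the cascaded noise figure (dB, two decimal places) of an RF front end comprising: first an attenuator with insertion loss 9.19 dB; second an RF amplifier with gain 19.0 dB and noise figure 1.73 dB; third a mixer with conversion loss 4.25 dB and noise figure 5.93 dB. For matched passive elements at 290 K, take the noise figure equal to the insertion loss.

Convert to linear (a loss of L dB is a gain of −L dB): F_i = 10^(NF_i/10), G_i = 10^(G_i,dB/10)
  Stage 1: F_1 = 10^(9.19/10) = 8.299, G_1 = 10^(−9.19/10) = 0.1205
  Stage 2: F_2 = 10^(1.73/10) = 1.489, G_2 = 10^(19.0/10) = 79.43
  Stage 3: F_3 = 10^(5.93/10) = 3.917, G_3 = 10^(−4.25/10) = 0.3758
Friis cascade:
  F = 8.299 + (1.489 − 1)/0.1205 + (3.917 − 1)/9.572 = 12.66
NF = 10 log₁₀(12.66) = 11.03 dB

11.03 dB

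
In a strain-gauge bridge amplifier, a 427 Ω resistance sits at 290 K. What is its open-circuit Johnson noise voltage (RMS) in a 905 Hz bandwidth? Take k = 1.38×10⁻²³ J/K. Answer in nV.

V_n = √(4kTRB)
4kTRB = 4 × 1.38×10⁻²³ × 290 × 4.27×10² × 9.05×10² = 6.19×10⁻¹⁵ V²
V_n = √(6.19×10⁻¹⁵) = 7.87×10⁻⁸ V = 78.7 nV

78.7 nV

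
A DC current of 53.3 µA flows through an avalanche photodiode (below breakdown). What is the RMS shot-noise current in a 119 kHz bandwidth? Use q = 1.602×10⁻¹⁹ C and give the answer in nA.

I_n = √(2qI·B)
2qI·B = 2 × 1.602×10⁻¹⁹ × 5.33×10⁻⁵ × 1.19×10⁵ = 2.03×10⁻¹⁸ A²
I_n = √(2.03×10⁻¹⁸) = 1.43×10⁻⁹ A = 1.43 nA

1.43 nA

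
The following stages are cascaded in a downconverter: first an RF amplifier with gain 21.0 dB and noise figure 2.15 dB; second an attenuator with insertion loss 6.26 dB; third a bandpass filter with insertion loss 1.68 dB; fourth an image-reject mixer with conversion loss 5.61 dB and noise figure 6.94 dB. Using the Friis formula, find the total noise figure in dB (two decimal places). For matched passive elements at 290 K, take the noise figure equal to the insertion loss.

2.73 dB

Convert to linear (a loss of L dB is a gain of −L dB): F_i = 10^(NF_i/10), G_i = 10^(G_i,dB/10)
  Stage 1: F_1 = 10^(2.15/10) = 1.641, G_1 = 10^(21.0/10) = 125.9
  Stage 2: F_2 = 10^(6.26/10) = 4.227, G_2 = 10^(−6.26/10) = 0.2366
  Stage 3: F_3 = 10^(1.68/10) = 1.472, G_3 = 10^(−1.68/10) = 0.6792
  Stage 4: F_4 = 10^(6.94/10) = 4.943, G_4 = 10^(−5.61/10) = 0.2748
Friis cascade:
  F = 1.641 + (4.227 − 1)/125.9 + (1.472 − 1)/29.79 + (4.943 − 1)/20.23 = 1.877
NF = 10 log₁₀(1.877) = 2.73 dB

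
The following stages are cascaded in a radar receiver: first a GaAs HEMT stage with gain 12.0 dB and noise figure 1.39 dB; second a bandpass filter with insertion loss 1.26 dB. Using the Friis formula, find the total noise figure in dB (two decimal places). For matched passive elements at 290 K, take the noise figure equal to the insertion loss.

Convert to linear (a loss of L dB is a gain of −L dB): F_i = 10^(NF_i/10), G_i = 10^(G_i,dB/10)
  Stage 1: F_1 = 10^(1.39/10) = 1.377, G_1 = 10^(12.0/10) = 15.85
  Stage 2: F_2 = 10^(1.26/10) = 1.337, G_2 = 10^(−1.26/10) = 0.7482
Friis cascade:
  F = 1.377 + (1.337 − 1)/15.85 = 1.398
NF = 10 log₁₀(1.398) = 1.46 dB

1.46 dB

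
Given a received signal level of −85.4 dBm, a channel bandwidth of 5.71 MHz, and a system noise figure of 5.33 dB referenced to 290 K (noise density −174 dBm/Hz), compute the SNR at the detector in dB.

15.7 dB

Noise floor: N = −174 + 10 log₁₀(B) + NF
10 log₁₀(5.71×10⁶) = 67.57 dB
N = −174 + 67.57 + 5.33 = −101.10 dBm
SNR = P_sig − N = −85.4 − (−101.10) = 15.70 dB → 15.7 dB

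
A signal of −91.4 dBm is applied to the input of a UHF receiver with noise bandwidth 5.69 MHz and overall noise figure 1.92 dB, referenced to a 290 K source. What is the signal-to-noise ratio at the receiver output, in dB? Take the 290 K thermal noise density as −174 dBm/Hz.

13.1 dB

Noise floor: N = −174 + 10 log₁₀(B) + NF
10 log₁₀(5.69×10⁶) = 67.55 dB
N = −174 + 67.55 + 1.92 = −104.53 dBm
SNR = P_sig − N = −91.4 − (−104.53) = 13.13 dB → 13.1 dB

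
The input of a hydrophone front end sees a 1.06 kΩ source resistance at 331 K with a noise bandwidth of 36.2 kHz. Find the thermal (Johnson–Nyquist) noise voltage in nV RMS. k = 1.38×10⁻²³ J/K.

V_n = √(4kTRB)
4kTRB = 4 × 1.38×10⁻²³ × 331 × 1.06×10³ × 3.62×10⁴ = 7.01×10⁻¹³ V²
V_n = √(7.01×10⁻¹³) = 8.37×10⁻⁷ V = 837 nV

837 nV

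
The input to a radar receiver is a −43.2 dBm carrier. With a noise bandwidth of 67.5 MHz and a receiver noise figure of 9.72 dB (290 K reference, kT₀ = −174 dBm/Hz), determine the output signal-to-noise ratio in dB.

42.8 dB

Noise floor: N = −174 + 10 log₁₀(B) + NF
10 log₁₀(6.75×10⁷) = 78.29 dB
N = −174 + 78.29 + 9.72 = −85.99 dBm
SNR = P_sig − N = −43.2 − (−85.99) = 42.79 dB → 42.8 dB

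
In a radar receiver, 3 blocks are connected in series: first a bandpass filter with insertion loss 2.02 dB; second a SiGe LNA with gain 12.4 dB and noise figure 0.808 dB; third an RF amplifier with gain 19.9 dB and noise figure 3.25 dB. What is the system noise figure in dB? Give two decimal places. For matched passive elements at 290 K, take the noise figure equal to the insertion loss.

3.05 dB

Convert to linear (a loss of L dB is a gain of −L dB): F_i = 10^(NF_i/10), G_i = 10^(G_i,dB/10)
  Stage 1: F_1 = 10^(2.02/10) = 1.592, G_1 = 10^(−2.02/10) = 0.6281
  Stage 2: F_2 = 10^(0.808/10) = 1.204, G_2 = 10^(12.4/10) = 17.38
  Stage 3: F_3 = 10^(3.25/10) = 2.113, G_3 = 10^(19.9/10) = 97.72
Friis cascade:
  F = 1.592 + (1.204 − 1)/0.6281 + (2.113 − 1)/10.91 = 2.020
NF = 10 log₁₀(2.020) = 3.05 dB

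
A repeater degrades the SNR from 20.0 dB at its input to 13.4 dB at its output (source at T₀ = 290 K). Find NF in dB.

NF (dB) = SNR_in(dB) − SNR_out(dB) when the source is at T₀
NF = 20.0 − 13.4 = 6.6 dB

6.6 dB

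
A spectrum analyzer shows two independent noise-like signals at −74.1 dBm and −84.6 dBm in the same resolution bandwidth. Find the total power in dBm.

Convert to linear, add, convert back:
P₁ = 3.89×10⁻¹¹ W, P₂ = 3.47×10⁻¹² W
P_tot = 4.24×10⁻¹¹ W → 10 log₁₀(P_tot / 10⁻³) = −73.7 dBm

−73.7 dBm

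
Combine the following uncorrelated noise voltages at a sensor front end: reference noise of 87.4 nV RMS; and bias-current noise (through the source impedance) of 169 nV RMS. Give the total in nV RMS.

190 nV

Uncorrelated sources add in power (mean-square): V_tot = √(ΣV_i²)
V_tot = √[(8.74×10⁻⁸)² + (1.69×10⁻⁷)²] = 1.90×10⁻⁷ V = 190 nV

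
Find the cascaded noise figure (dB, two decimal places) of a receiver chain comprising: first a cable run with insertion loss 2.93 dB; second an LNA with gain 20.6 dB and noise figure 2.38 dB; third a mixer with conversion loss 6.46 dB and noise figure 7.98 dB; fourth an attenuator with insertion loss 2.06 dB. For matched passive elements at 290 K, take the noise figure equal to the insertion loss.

5.48 dB

Convert to linear (a loss of L dB is a gain of −L dB): F_i = 10^(NF_i/10), G_i = 10^(G_i,dB/10)
  Stage 1: F_1 = 10^(2.93/10) = 1.963, G_1 = 10^(−2.93/10) = 0.5093
  Stage 2: F_2 = 10^(2.38/10) = 1.730, G_2 = 10^(20.6/10) = 114.8
  Stage 3: F_3 = 10^(7.98/10) = 6.281, G_3 = 10^(−6.46/10) = 0.2259
  Stage 4: F_4 = 10^(2.06/10) = 1.607, G_4 = 10^(−2.06/10) = 0.6223
Friis cascade:
  F = 1.963 + (1.730 − 1)/0.5093 + (6.281 − 1)/58.48 + (1.607 − 1)/13.21 = 3.532
NF = 10 log₁₀(3.532) = 5.48 dB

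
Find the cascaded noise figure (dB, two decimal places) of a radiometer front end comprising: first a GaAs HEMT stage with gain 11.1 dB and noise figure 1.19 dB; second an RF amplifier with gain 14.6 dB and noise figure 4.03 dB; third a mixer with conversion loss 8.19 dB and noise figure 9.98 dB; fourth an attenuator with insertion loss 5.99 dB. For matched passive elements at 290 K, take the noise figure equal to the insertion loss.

Convert to linear (a loss of L dB is a gain of −L dB): F_i = 10^(NF_i/10), G_i = 10^(G_i,dB/10)
  Stage 1: F_1 = 10^(1.19/10) = 1.315, G_1 = 10^(11.1/10) = 12.88
  Stage 2: F_2 = 10^(4.03/10) = 2.529, G_2 = 10^(14.6/10) = 28.84
  Stage 3: F_3 = 10^(9.98/10) = 9.954, G_3 = 10^(−8.19/10) = 0.1517
  Stage 4: F_4 = 10^(5.99/10) = 3.972, G_4 = 10^(−5.99/10) = 0.2518
Friis cascade:
  F = 1.315 + (2.529 − 1)/12.88 + (9.954 − 1)/371.5 + (3.972 − 1)/56.36 = 1.511
NF = 10 log₁₀(1.511) = 1.79 dB

1.79 dB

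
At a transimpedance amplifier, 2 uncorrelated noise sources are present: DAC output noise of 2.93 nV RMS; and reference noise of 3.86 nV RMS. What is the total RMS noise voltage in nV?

Uncorrelated sources add in power (mean-square): V_tot = √(ΣV_i²)
V_tot = √[(2.93×10⁻⁹)² + (3.86×10⁻⁹)²] = 4.85×10⁻⁹ V = 4.85 nV

4.85 nV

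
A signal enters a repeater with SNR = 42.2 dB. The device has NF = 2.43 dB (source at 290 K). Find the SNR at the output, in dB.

By definition F = SNR_in/SNR_out, so in dB: SNR_out = SNR_in − NF
SNR_out = 42.2 − 2.43 = 39.77 dB

39.77 dB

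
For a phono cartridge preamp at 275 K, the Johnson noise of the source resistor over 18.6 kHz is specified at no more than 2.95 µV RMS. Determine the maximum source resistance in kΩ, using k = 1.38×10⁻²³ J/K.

30.8 kΩ

Johnson–Nyquist: V_n = √(4kTRB) ⇒ R = V_n² / (4kTB)
4kTB = 4 × 1.38×10⁻²³ × 275 × 1.86×10⁴ = 2.82×10⁻¹⁶
R = (2.95×10⁻⁶)² / 2.82×10⁻¹⁶ = 3.08×10⁴ Ω = 30.8 kΩ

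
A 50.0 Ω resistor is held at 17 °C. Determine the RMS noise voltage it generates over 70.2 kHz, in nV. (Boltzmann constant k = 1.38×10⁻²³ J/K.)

T = 17 °C + 273.15 = 290.15 K
V_n = √(4kTRB)
4kTRB = 4 × 1.38×10⁻²³ × 290.15 × 5.00×10¹ × 7.02×10⁴ = 5.62×10⁻¹⁴ V²
V_n = √(5.62×10⁻¹⁴) = 2.37×10⁻⁷ V = 237 nV

237 nV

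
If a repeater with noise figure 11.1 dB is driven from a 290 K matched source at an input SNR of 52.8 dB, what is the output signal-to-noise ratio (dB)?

41.7 dB

By definition F = SNR_in/SNR_out, so in dB: SNR_out = SNR_in − NF
SNR_out = 52.8 − 11.1 = 41.7 dB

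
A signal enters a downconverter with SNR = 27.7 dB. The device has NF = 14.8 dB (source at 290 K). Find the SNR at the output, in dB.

12.9 dB

By definition F = SNR_in/SNR_out, so in dB: SNR_out = SNR_in − NF
SNR_out = 27.7 − 14.8 = 12.9 dB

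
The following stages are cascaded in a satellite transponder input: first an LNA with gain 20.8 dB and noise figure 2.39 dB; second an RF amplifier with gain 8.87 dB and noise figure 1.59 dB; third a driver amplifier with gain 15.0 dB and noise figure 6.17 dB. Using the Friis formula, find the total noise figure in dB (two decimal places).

2.41 dB

Convert to linear (a loss of L dB is a gain of −L dB): F_i = 10^(NF_i/10), G_i = 10^(G_i,dB/10)
  Stage 1: F_1 = 10^(2.39/10) = 1.734, G_1 = 10^(20.8/10) = 120.2
  Stage 2: F_2 = 10^(1.59/10) = 1.442, G_2 = 10^(8.87/10) = 7.709
  Stage 3: F_3 = 10^(6.17/10) = 4.140, G_3 = 10^(15.0/10) = 31.62
Friis cascade:
  F = 1.734 + (1.442 − 1)/120.2 + (4.140 − 1)/926.8 = 1.741
NF = 10 log₁₀(1.741) = 2.41 dB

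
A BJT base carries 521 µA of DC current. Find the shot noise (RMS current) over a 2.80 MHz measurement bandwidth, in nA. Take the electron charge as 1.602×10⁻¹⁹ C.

I_n = √(2qI·B)
2qI·B = 2 × 1.602×10⁻¹⁹ × 5.21×10⁻⁴ × 2.80×10⁶ = 4.67×10⁻¹⁶ A²
I_n = √(4.67×10⁻¹⁶) = 2.16×10⁻⁸ A = 21.6 nA

21.6 nA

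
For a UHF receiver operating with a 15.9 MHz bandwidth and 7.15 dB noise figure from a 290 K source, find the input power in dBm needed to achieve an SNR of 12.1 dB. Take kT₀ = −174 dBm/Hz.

Sensitivity = −174 + 10 log₁₀(B) + NF + SNR_min
= −174 + 72.01 + 7.15 + 12.1
= −82.74 dBm → −82.7 dBm

−82.7 dBm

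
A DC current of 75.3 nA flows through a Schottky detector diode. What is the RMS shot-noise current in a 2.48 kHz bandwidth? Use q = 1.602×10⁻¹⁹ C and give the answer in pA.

7.74 pA

I_n = √(2qI·B)
2qI·B = 2 × 1.602×10⁻¹⁹ × 7.53×10⁻⁸ × 2.48×10³ = 5.98×10⁻²³ A²
I_n = √(5.98×10⁻²³) = 7.74×10⁻¹² A = 7.74 pA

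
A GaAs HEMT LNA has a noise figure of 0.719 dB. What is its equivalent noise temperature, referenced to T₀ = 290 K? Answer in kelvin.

F = 10^(0.719/10) = 1.18005
T_e = (F − 1)·T₀ = (1.18005 − 1) × 290 = 52.2 K

52.2 K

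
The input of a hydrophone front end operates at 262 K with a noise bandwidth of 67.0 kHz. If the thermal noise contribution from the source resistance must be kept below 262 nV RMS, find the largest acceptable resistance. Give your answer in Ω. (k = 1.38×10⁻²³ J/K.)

70.8 Ω

Johnson–Nyquist: V_n = √(4kTRB) ⇒ R = V_n² / (4kTB)
4kTB = 4 × 1.38×10⁻²³ × 262 × 6.70×10⁴ = 9.69×10⁻¹⁶
R = (2.62×10⁻⁷)² / 9.69×10⁻¹⁶ = 7.08×10¹ Ω = 70.8 Ω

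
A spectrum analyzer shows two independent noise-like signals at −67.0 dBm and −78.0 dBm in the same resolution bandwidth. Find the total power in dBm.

−66.7 dBm

Convert to linear, add, convert back:
P₁ = 2.00×10⁻¹⁰ W, P₂ = 1.58×10⁻¹¹ W
P_tot = 2.15×10⁻¹⁰ W → 10 log₁₀(P_tot / 10⁻³) = −66.7 dBm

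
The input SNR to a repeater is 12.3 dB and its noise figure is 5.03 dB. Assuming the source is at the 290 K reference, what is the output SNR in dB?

By definition F = SNR_in/SNR_out, so in dB: SNR_out = SNR_in − NF
SNR_out = 12.3 − 5.03 = 7.27 dB

7.27 dB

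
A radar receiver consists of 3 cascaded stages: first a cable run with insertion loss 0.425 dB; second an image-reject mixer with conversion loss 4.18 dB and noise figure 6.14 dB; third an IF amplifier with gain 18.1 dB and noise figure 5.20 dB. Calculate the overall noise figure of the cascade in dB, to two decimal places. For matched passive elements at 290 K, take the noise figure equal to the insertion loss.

Convert to linear (a loss of L dB is a gain of −L dB): F_i = 10^(NF_i/10), G_i = 10^(G_i,dB/10)
  Stage 1: F_1 = 10^(0.425/10) = 1.103, G_1 = 10^(−0.425/10) = 0.9068
  Stage 2: F_2 = 10^(6.14/10) = 4.111, G_2 = 10^(−4.18/10) = 0.3819
  Stage 3: F_3 = 10^(5.20/10) = 3.311, G_3 = 10^(18.1/10) = 64.57
Friis cascade:
  F = 1.103 + (4.111 − 1)/0.9068 + (3.311 − 1)/0.3463 = 11.21
NF = 10 log₁₀(11.21) = 10.50 dB

10.50 dB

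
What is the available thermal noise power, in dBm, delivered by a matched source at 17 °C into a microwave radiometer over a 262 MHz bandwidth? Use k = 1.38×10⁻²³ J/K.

T = 17 °C + 273.15 = 290.15 K
P_n = kTB = 1.38×10⁻²³ × 290.15 × 2.62×10⁸ = 1.05×10⁻¹² W
In dBm: 10 log₁₀(1.05×10⁻¹² / 10⁻³) = −89.8 dBm

−89.8 dBm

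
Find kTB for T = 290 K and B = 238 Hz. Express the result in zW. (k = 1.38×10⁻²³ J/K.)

952 zW

P_n = kTB = 1.38×10⁻²³ × 290 × 2.38×10² = 9.52×10⁻¹⁹ W = 952 zW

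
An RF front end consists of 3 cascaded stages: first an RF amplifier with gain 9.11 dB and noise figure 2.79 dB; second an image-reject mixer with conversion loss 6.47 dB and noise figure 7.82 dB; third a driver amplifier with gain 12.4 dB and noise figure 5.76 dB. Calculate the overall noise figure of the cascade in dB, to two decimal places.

6.05 dB

Convert to linear (a loss of L dB is a gain of −L dB): F_i = 10^(NF_i/10), G_i = 10^(G_i,dB/10)
  Stage 1: F_1 = 10^(2.79/10) = 1.901, G_1 = 10^(9.11/10) = 8.147
  Stage 2: F_2 = 10^(7.82/10) = 6.053, G_2 = 10^(−6.47/10) = 0.2254
  Stage 3: F_3 = 10^(5.76/10) = 3.767, G_3 = 10^(12.4/10) = 17.38
Friis cascade:
  F = 1.901 + (6.053 − 1)/8.147 + (3.767 − 1)/1.837 = 4.028
NF = 10 log₁₀(4.028) = 6.05 dB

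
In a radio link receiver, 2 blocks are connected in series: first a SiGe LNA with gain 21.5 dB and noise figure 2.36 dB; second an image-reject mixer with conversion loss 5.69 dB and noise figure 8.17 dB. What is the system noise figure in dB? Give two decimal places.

2.46 dB

Convert to linear (a loss of L dB is a gain of −L dB): F_i = 10^(NF_i/10), G_i = 10^(G_i,dB/10)
  Stage 1: F_1 = 10^(2.36/10) = 1.722, G_1 = 10^(21.5/10) = 141.3
  Stage 2: F_2 = 10^(8.17/10) = 6.561, G_2 = 10^(−5.69/10) = 0.2698
Friis cascade:
  F = 1.722 + (6.561 − 1)/141.3 = 1.761
NF = 10 log₁₀(1.761) = 2.46 dB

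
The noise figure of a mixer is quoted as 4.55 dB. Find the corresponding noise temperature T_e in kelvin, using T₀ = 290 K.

537 K

F = 10^(4.55/10) = 2.85102
T_e = (F − 1)·T₀ = (2.85102 − 1) × 290 = 537 K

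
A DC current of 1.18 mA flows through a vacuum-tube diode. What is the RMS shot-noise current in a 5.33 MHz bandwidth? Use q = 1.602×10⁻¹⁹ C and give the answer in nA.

I_n = √(2qI·B)
2qI·B = 2 × 1.602×10⁻¹⁹ × 1.18×10⁻³ × 5.33×10⁶ = 2.02×10⁻¹⁵ A²
I_n = √(2.02×10⁻¹⁵) = 4.49×10⁻⁸ A = 44.9 nA

44.9 nA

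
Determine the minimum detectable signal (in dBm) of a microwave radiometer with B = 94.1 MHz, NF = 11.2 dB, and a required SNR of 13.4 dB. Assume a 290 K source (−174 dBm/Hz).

Sensitivity = −174 + 10 log₁₀(B) + NF + SNR_min
= −174 + 79.74 + 11.2 + 13.4
= −69.66 dBm → −69.7 dBm

−69.7 dBm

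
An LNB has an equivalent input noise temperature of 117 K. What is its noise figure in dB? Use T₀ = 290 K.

F = 1 + T_e/T₀ = 1 + 117/290 = 1.40345
NF = 10 log₁₀(1.40345) = 1.47 dB

1.47 dB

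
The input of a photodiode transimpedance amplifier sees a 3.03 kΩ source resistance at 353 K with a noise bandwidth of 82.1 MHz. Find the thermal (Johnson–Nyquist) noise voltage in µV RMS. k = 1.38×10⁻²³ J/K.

V_n = √(4kTRB)
4kTRB = 4 × 1.38×10⁻²³ × 353 × 3.03×10³ × 8.21×10⁷ = 4.85×10⁻⁹ V²
V_n = √(4.85×10⁻⁹) = 6.96×10⁻⁵ V = 69.6 µV

69.6 µV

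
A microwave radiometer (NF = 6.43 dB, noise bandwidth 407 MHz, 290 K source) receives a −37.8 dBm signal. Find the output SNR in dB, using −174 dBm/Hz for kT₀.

Noise floor: N = −174 + 10 log₁₀(B) + NF
10 log₁₀(4.07×10⁸) = 86.1 dB
N = −174 + 86.1 + 6.43 = −81.47 dBm
SNR = P_sig − N = −37.8 − (−81.47) = 43.67 dB → 43.7 dB

43.7 dB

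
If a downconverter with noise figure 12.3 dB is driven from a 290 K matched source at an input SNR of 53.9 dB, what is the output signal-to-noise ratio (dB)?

By definition F = SNR_in/SNR_out, so in dB: SNR_out = SNR_in − NF
SNR_out = 53.9 − 12.3 = 41.6 dB

41.6 dB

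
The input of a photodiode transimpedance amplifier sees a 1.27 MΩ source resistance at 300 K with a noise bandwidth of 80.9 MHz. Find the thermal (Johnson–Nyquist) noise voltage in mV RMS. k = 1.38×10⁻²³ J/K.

1.30 mV

V_n = √(4kTRB)
4kTRB = 4 × 1.38×10⁻²³ × 300 × 1.27×10⁶ × 8.09×10⁷ = 1.70×10⁻⁶ V²
V_n = √(1.70×10⁻⁶) = 1.30×10⁻³ V = 1.30 mV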